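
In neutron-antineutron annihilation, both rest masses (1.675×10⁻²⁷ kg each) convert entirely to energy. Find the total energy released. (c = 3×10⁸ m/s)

Both particles have the same rest mass, so total mass = 2m
E = 2m·c² = 2 × 1.675×10⁻²⁷ × (3×10⁸)²
= 2 × 1.675×10⁻²⁷ × 9×10¹⁶
= 3.015×10⁻¹⁰ J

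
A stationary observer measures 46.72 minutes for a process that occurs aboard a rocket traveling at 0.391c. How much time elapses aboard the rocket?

Dilated time Δt = 46.72 minutes
γ = 1/√(1 - 0.391²) = 1.0865
Δt₀ = Δt/γ = 46.72/1.0865 = 43.00 minutes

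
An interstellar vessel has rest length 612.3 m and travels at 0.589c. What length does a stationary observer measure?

Proper length L₀ = 612.3 m
γ = 1/√(1 - 0.589²) = 1.2374
L = L₀/γ = 612.3/1.2374 = 494.8 m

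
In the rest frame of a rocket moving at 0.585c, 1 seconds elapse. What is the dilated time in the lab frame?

Proper time Δt₀ = 1 seconds
γ = 1/√(1 - 0.585²) = 1.233
Δt = γΔt₀ = 1.233 × 1 = 1.233 seconds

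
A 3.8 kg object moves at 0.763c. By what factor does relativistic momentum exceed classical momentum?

p_rel = γmv, p_class = mv
Ratio = γ = 1/√(1 - 0.763²) = 1.547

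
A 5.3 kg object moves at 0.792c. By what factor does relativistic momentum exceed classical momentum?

p_rel = γmv, p_class = mv
Ratio = γ = 1/√(1 - 0.792²) = 1.638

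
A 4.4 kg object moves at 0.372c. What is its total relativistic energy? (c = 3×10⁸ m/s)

γ = 1/√(1 - 0.372²) = 1.0773
mc² = 4.4 × (3×10⁸)² = 3.960×10¹⁷ J
E = γmc² = 1.0773 × 3.960×10¹⁷ = 4.266×10¹⁷ J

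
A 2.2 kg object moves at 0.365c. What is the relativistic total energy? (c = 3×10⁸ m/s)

γ = 1/√(1 - 0.365²) = 1.074
mc² = 2.2 × (3×10⁸)² = 1.980×10¹⁷ J
E = γmc² = 1.074 × 1.980×10¹⁷ = 2.127×10¹⁷ J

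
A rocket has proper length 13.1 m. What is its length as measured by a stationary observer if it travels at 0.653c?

Proper length L₀ = 13.1 m
γ = 1/√(1 - 0.653²) = 1.3204
L = L₀/γ = 13.1/1.3204 = 9.921 m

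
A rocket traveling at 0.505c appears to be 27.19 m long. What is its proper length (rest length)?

Contracted length L = 27.19 m
γ = 1/√(1 - 0.505²) = 1.1586
L₀ = γL = 1.1586 × 27.19 = 31.50 m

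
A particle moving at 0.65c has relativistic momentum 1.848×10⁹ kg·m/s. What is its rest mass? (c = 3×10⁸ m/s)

γ = 1/√(1 - 0.65²) = 1.3159
v = 0.65 × 3×10⁸ = 1.950×10⁸ m/s
m = p/(γv) = 1.848×10⁹/(1.3159 × 1.950×10⁸) = 7.202 kg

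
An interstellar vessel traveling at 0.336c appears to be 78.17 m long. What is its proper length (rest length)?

Contracted length L = 78.17 m
γ = 1/√(1 - 0.336²) = 1.06173
L₀ = γL = 1.06173 × 78.17 = 83.00 m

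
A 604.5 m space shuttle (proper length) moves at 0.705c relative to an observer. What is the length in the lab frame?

Proper length L₀ = 604.5 m
γ = 1/√(1 - 0.705²) = 1.410
L = L₀/γ = 604.5/1.410 = 428.7 m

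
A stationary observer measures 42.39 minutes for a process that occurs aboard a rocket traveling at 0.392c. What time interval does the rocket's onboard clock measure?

Dilated time Δt = 42.39 minutes
γ = 1/√(1 - 0.392²) = 1.087
Δt₀ = Δt/γ = 42.39/1.087 = 39.00 minutes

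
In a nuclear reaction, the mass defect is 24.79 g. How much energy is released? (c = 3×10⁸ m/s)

Convert mass defect: Δm = 24.79 g = 0.02479 kg
E = Δm·c² = 0.02479 × (3×10⁸)²
= 0.02479 × 9×10¹⁶ = 2.231×10¹⁵ J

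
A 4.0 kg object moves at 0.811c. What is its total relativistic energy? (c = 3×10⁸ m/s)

γ = 1/√(1 - 0.811²) = 1.7093
mc² = 4.0 × (3×10⁸)² = 3.600×10¹⁷ J
E = γmc² = 1.7093 × 3.600×10¹⁷ = 6.153×10¹⁷ J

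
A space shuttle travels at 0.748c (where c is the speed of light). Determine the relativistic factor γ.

v/c = 0.748, so (v/c)² = 0.559504
1 - (v/c)² = 0.440496
γ = 1/√(0.440496) = 1.507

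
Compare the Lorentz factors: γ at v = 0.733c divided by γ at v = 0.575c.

γ₁ = 1/√(1 - 0.733²) = 1.470
γ₂ = 1/√(1 - 0.575²) = 1.222
γ₁/γ₂ = 1.470/1.222 = 1.203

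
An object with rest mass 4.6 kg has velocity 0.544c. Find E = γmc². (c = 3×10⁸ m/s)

γ = 1/√(1 - 0.544²) = 1.1918
mc² = 4.6 × (3×10⁸)² = 4.140×10¹⁷ J
E = γmc² = 1.1918 × 4.140×10¹⁷ = 4.934×10¹⁷ J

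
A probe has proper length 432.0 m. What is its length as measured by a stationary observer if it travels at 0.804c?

Proper length L₀ = 432.0 m
γ = 1/√(1 - 0.804²) = 1.6817
L = L₀/γ = 432.0/1.6817 = 256.9 m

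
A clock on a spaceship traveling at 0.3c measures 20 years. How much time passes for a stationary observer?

Proper time Δt₀ = 20 years
γ = 1/√(1 - 0.3²) = 1.0483
Δt = γΔt₀ = 1.0483 × 20 = 20.97 years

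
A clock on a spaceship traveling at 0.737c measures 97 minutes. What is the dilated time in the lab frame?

Proper time Δt₀ = 97 minutes
γ = 1/√(1 - 0.737²) = 1.4795
Δt = γΔt₀ = 1.4795 × 97 = 143.5 minutes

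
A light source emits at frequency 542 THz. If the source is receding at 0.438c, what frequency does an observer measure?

β = v/c = 0.438
(1-β)/(1+β) = 0.562/1.438 = 0.39082
Doppler factor = √(0.39082) = 0.62516
f_obs = 542 × 0.62516 = 338.8 THz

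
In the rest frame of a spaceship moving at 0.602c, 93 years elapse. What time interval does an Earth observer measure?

Proper time Δt₀ = 93 years
γ = 1/√(1 - 0.602²) = 1.2524
Δt = γΔt₀ = 1.2524 × 93 = 116.5 years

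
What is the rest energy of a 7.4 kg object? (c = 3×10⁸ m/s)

c² = (3×10⁸)² = 9.000×10¹⁶ m²/s²
E₀ = mc² = 7.4 × 9.000×10¹⁶ = 6.660×10¹⁷ J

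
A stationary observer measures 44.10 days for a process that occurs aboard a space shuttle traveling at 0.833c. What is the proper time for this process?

Dilated time Δt = 44.10 days
γ = 1/√(1 - 0.833²) = 1.8074
Δt₀ = Δt/γ = 44.10/1.8074 = 24.40 days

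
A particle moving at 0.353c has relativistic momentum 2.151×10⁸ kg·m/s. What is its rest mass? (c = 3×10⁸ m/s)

γ = 1/√(1 - 0.353²) = 1.069
v = 0.353 × 3×10⁸ = 1.059×10⁸ m/s
m = p/(γv) = 2.151×10⁸/(1.069 × 1.059×10⁸) = 1.900 kg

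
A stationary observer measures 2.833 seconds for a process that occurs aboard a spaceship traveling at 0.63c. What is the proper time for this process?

Dilated time Δt = 2.833 seconds
γ = 1/√(1 - 0.63²) = 1.288
Δt₀ = Δt/γ = 2.833/1.288 = 2.200 seconds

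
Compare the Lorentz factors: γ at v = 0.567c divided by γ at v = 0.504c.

γ₁ = 1/√(1 - 0.567²) = 1.2140
γ₂ = 1/√(1 - 0.504²) = 1.1578
γ₁/γ₂ = 1.2140/1.1578 = 1.049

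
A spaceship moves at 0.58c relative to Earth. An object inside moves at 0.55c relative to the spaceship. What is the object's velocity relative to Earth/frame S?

u = (u' + v)/(1 + u'v/c²)
Numerator: 0.55 + 0.58 = 1.13
Denominator: 1 + 0.319 = 1.319
u = 1.13/1.319 = 0.8567c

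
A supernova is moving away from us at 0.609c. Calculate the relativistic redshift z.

β = 0.609
(1+β)/(1-β) = 1.609/0.391 = 4.115
√(4.115) = 2.029
z = 2.029 - 1 = 1.029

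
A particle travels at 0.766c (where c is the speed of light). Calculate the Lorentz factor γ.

v/c = 0.766, so (v/c)² = 0.586756
1 - (v/c)² = 0.413244
γ = 1/√(0.413244) = 1.556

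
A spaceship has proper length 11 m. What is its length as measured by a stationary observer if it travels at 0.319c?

Proper length L₀ = 11 m
γ = 1/√(1 - 0.319²) = 1.055
L = L₀/γ = 11/1.055 = 10.43 m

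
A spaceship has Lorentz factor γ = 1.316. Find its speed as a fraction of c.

From γ = 1/√(1 - v²/c²):
1/γ² = 1/1.316² = 0.5774
v²/c² = 1 - 0.5774 = 0.4226
v/c = √(0.4226) = 0.6501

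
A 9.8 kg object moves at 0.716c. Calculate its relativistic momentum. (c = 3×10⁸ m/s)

γ = 1/√(1 - 0.716²) = 1.4325
v = 0.716 × 3×10⁸ = 2.148×10⁸ m/s
p = γmv = 1.4325 × 9.8 × 2.148×10⁸ = 3.015×10⁹ kg·m/s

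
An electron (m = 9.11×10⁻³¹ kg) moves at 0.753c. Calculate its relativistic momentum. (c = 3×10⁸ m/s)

γ = 1/√(1 - 0.753²) = 1.5197
v = 0.753 × 3×10⁸ = 2.259×10⁸ m/s
p = γmv = 1.5197 × 9.11×10⁻³¹ × 2.259×10⁸ = 3.127×10⁻²² kg·m/s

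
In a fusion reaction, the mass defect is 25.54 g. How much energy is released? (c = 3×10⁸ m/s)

Convert mass defect: Δm = 25.54 g = 0.02554 kg
E = Δm·c² = 0.02554 × (3×10⁸)²
= 0.02554 × 9×10¹⁶ = 2.299×10¹⁵ J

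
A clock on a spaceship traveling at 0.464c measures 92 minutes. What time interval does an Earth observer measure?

Proper time Δt₀ = 92 minutes
γ = 1/√(1 - 0.464²) = 1.129
Δt = γΔt₀ = 1.129 × 92 = 103.9 minutes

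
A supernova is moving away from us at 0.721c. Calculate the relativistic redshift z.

β = 0.721
(1+β)/(1-β) = 1.721/0.279 = 6.168
√(6.168) = 2.484
z = 2.484 - 1 = 1.484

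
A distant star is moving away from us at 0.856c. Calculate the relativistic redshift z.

β = 0.856
(1+β)/(1-β) = 1.856/0.144 = 12.89
√(12.89) = 3.590
z = 3.590 - 1 = 2.590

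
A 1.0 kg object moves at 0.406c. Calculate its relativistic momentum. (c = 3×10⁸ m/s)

γ = 1/√(1 - 0.406²) = 1.0942
v = 0.406 × 3×10⁸ = 1.218×10⁸ m/s
p = γmv = 1.0942 × 1.0 × 1.218×10⁸ = 1.333×10⁸ kg·m/s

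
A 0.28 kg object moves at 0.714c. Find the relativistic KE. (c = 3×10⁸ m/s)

γ = 1/√(1 - 0.714²) = 1.4283
γ - 1 = 0.4283
KE = (γ-1)mc² = 0.4283 × 0.28 × (3×10⁸)² = 1.079×10¹⁶ J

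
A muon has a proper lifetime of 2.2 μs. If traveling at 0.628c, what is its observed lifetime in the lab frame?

Proper lifetime τ₀ = 2.2 μs
γ = 1/√(1 - 0.628²) = 1.285
τ = γτ₀ = 1.285 × 2.2 μs = 2.827 μs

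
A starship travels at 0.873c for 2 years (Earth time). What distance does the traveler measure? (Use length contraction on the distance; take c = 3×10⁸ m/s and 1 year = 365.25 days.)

Earth distance: d = v × t = 0.873c × 2 yr = 1.6530×10¹⁶ m
γ = 2.0504
d' = d/γ = 1.6530×10¹⁶/2.0504 = 8.062×10¹⁵ m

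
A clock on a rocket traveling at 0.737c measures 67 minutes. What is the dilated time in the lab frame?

Proper time Δt₀ = 67 minutes
γ = 1/√(1 - 0.737²) = 1.4795
Δt = γΔt₀ = 1.4795 × 67 = 99.13 minutes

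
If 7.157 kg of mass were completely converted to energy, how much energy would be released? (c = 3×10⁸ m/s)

Using E = mc²:
c² = (3×10⁸)² = 9×10¹⁶ m²/s²
E = 7.157 × 9×10¹⁶ = 6.441×10¹⁷ J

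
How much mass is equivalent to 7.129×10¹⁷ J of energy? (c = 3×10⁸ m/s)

From E = mc², we get m = E/c²
c² = (3×10⁸)² = 9×10¹⁶ m²/s²
m = 7.129×10¹⁷ / 9×10¹⁶ = 7.921 kg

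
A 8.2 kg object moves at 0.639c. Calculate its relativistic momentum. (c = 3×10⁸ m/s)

γ = 1/√(1 - 0.639²) = 1.300
v = 0.639 × 3×10⁸ = 1.917×10⁸ m/s
p = γmv = 1.300 × 8.2 × 1.917×10⁸ = 2.044×10⁹ kg·m/s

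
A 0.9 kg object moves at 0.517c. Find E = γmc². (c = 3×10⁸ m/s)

γ = 1/√(1 - 0.517²) = 1.16824
mc² = 0.9 × (3×10⁸)² = 8.100×10¹⁶ J
E = γmc² = 1.16824 × 8.100×10¹⁶ = 9.463×10¹⁶ J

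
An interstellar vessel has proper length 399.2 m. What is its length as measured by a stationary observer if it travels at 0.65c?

Proper length L₀ = 399.2 m
γ = 1/√(1 - 0.65²) = 1.3159
L = L₀/γ = 399.2/1.3159 = 303.4 m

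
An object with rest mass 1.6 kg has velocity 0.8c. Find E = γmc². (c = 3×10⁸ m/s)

γ = 1/√(1 - 0.8²) = 1.667
mc² = 1.6 × (3×10⁸)² = 1.440×10¹⁷ J
E = γmc² = 1.667 × 1.440×10¹⁷ = 2.400×10¹⁷ J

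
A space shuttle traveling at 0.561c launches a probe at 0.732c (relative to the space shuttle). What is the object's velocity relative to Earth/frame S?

u = (u' + v)/(1 + u'v/c²)
Numerator: 0.732 + 0.561 = 1.293
Denominator: 1 + 0.410652 = 1.410652
u = 1.293/1.410652 = 0.9166c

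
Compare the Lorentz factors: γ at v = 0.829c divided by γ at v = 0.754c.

γ₁ = 1/√(1 - 0.829²) = 1.788
γ₂ = 1/√(1 - 0.754²) = 1.522
γ₁/γ₂ = 1.788/1.522 = 1.175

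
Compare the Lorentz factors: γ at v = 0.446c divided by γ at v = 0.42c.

γ₁ = 1/√(1 - 0.446²) = 1.117
γ₂ = 1/√(1 - 0.42²) = 1.102
γ₁/γ₂ = 1.117/1.102 = 1.014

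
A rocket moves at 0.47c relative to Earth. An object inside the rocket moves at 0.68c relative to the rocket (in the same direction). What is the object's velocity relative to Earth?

u = (u' + v)/(1 + u'v/c²)
Numerator: 0.68 + 0.47 = 1.15
Denominator: 1 + 0.3196 = 1.3196
u = 1.15/1.3196 = 0.8715c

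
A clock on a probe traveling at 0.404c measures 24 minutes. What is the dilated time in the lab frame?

Proper time Δt₀ = 24 minutes
γ = 1/√(1 - 0.404²) = 1.0932
Δt = γΔt₀ = 1.0932 × 24 = 26.24 minutes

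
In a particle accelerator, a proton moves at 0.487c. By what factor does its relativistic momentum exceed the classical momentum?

p_rel = γmv, p_class = mv
Ratio = γ = 1/√(1 - 0.487²)
= 1/√(0.762831) = 1.145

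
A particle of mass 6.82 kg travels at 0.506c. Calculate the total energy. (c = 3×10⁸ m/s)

γ = 1/√(1 - 0.506²) = 1.1594
mc² = 6.82 × (3×10⁸)² = 6.138×10¹⁷ J
E = γmc² = 1.1594 × 6.138×10¹⁷ = 7.116×10¹⁷ J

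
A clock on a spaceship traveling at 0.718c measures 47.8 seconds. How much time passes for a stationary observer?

Proper time Δt₀ = 47.8 seconds
γ = 1/√(1 - 0.718²) = 1.4367
Δt = γΔt₀ = 1.4367 × 47.8 = 68.67 seconds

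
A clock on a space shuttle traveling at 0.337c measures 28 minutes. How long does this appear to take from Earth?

Proper time Δt₀ = 28 minutes
γ = 1/√(1 - 0.337²) = 1.062
Δt = γΔt₀ = 1.062 × 28 = 29.74 minutes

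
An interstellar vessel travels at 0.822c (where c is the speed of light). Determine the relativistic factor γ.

v/c = 0.822, so (v/c)² = 0.675684
1 - (v/c)² = 0.324316
γ = 1/√(0.324316) = 1.756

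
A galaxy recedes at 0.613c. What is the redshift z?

β = 0.613
(1+β)/(1-β) = 1.613/0.387 = 4.168
√(4.168) = 2.042
z = 2.042 - 1 = 1.042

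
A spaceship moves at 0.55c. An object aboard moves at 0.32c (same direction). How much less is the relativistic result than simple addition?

Classical: u' + v = 0.32 + 0.55 = 0.87c
Relativistic: u = (0.32 + 0.55)/(1 + 0.176) = 0.87/1.176 = 0.7398c
Difference: 0.87 - 0.7398 = 0.1302c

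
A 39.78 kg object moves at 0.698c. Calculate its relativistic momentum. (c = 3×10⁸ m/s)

γ = 1/√(1 - 0.698²) = 1.396
v = 0.698 × 3×10⁸ = 2.094×10⁸ m/s
p = γmv = 1.396 × 39.78 × 2.094×10⁸ = 1.163×10¹⁰ kg·m/s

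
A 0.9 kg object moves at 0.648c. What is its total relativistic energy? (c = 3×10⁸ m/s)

γ = 1/√(1 - 0.648²) = 1.31296
mc² = 0.9 × (3×10⁸)² = 8.100×10¹⁶ J
E = γmc² = 1.31296 × 8.100×10¹⁶ = 1.063×10¹⁷ J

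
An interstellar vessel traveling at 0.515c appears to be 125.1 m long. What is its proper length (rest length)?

Contracted length L = 125.1 m
γ = 1/√(1 - 0.515²) = 1.1666
L₀ = γL = 1.1666 × 125.1 = 145.9 m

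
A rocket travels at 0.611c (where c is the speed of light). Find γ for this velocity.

v/c = 0.611, so (v/c)² = 0.373321
1 - (v/c)² = 0.626679
γ = 1/√(0.626679) = 1.263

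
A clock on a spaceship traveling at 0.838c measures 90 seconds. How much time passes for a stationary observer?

Proper time Δt₀ = 90 seconds
γ = 1/√(1 - 0.838²) = 1.8326
Δt = γΔt₀ = 1.8326 × 90 = 164.9 seconds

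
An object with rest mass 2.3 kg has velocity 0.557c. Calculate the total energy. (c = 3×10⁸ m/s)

γ = 1/√(1 - 0.557²) = 1.204
mc² = 2.3 × (3×10⁸)² = 2.070×10¹⁷ J
E = γmc² = 1.204 × 2.070×10¹⁷ = 2.492×10¹⁷ J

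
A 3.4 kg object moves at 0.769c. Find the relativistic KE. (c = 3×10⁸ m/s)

γ = 1/√(1 - 0.769²) = 1.5643
γ - 1 = 0.5643
KE = (γ-1)mc² = 0.5643 × 3.4 × (3×10⁸)² = 1.727×10¹⁷ J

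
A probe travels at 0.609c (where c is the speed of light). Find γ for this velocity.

v/c = 0.609, so (v/c)² = 0.370881
1 - (v/c)² = 0.629119
γ = 1/√(0.629119) = 1.261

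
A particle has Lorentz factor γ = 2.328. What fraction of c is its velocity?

From γ = 1/√(1 - v²/c²):
1/γ² = 1/2.328² = 0.18452
v²/c² = 1 - 0.18452 = 0.81548
v/c = √(0.81548) = 0.9030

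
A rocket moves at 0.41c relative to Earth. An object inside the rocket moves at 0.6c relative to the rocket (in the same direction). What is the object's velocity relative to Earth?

u = (u' + v)/(1 + u'v/c²)
Numerator: 0.6 + 0.41 = 1.01
Denominator: 1 + 0.246 = 1.246
u = 1.01/1.246 = 0.8106c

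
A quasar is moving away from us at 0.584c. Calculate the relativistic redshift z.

β = 0.584
(1+β)/(1-β) = 1.584/0.416 = 3.8077
√(3.8077) = 1.9513
z = 1.9513 - 1 = 0.9513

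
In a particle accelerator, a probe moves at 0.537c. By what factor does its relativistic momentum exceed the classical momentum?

p_rel = γmv, p_class = mv
Ratio = γ = 1/√(1 - 0.537²)
= 1/√(0.711631) = 1.185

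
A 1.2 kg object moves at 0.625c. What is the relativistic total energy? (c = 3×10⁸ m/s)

γ = 1/√(1 - 0.625²) = 1.28103
mc² = 1.2 × (3×10⁸)² = 1.080×10¹⁷ J
E = γmc² = 1.28103 × 1.080×10¹⁷ = 1.384×10¹⁷ J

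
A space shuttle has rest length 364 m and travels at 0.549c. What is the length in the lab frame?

Proper length L₀ = 364 m
γ = 1/√(1 - 0.549²) = 1.1964
L = L₀/γ = 364/1.1964 = 304.2 m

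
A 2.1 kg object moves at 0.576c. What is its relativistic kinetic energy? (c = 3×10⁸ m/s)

γ = 1/√(1 - 0.576²) = 1.22332
γ - 1 = 0.22332
KE = (γ-1)mc² = 0.22332 × 2.1 × (3×10⁸)² = 4.221×10¹⁶ J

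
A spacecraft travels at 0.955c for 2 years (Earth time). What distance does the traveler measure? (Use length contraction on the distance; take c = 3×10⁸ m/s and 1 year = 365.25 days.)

Earth distance: d = v × t = 0.955c × 2 yr = 1.808×10¹⁶ m
γ = 3.371
d' = d/γ = 1.808×10¹⁶/3.371 = 5.363×10¹⁵ m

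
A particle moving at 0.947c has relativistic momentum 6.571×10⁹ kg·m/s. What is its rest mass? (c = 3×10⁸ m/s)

γ = 1/√(1 - 0.947²) = 3.113
v = 0.947 × 3×10⁸ = 2.841×10⁸ m/s
m = p/(γv) = 6.571×10⁹/(3.113 × 2.841×10⁸) = 7.430 kg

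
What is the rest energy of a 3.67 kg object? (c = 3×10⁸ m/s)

c² = (3×10⁸)² = 9.000×10¹⁶ m²/s²
E₀ = mc² = 3.67 × 9.000×10¹⁶ = 3.303×10¹⁷ J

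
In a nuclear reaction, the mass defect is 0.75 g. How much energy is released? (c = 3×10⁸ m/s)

Convert mass defect: Δm = 0.75 g = 0.00075 kg
E = Δm·c² = 0.00075 × (3×10⁸)²
= 0.00075 × 9×10¹⁶ = 6.750×10¹³ J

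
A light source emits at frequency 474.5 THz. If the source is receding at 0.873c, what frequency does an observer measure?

β = v/c = 0.873
(1-β)/(1+β) = 0.127/1.873 = 0.06781
Doppler factor = √(0.06781) = 0.2604
f_obs = 474.5 × 0.2604 = 123.6 THz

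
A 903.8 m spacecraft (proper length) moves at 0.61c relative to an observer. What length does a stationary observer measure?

Proper length L₀ = 903.8 m
γ = 1/√(1 - 0.61²) = 1.262
L = L₀/γ = 903.8/1.262 = 716.2 m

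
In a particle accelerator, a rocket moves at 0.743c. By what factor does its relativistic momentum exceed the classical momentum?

p_rel = γmv, p_class = mv
Ratio = γ = 1/√(1 - 0.743²)
= 1/√(0.447951) = 1.494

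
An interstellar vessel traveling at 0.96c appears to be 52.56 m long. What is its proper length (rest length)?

Contracted length L = 52.56 m
γ = 1/√(1 - 0.96²) = 3.571
L₀ = γL = 3.571 × 52.56 = 187.7 m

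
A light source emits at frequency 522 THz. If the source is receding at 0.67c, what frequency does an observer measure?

β = v/c = 0.67
(1-β)/(1+β) = 0.33/1.67 = 0.1976
Doppler factor = √(0.1976) = 0.4445
f_obs = 522 × 0.4445 = 232.0 THz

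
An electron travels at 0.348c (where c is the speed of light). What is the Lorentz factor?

v/c = 0.348, so (v/c)² = 0.121104
1 - (v/c)² = 0.878896
γ = 1/√(0.878896) = 1.067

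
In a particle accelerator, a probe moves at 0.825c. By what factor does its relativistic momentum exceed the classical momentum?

p_rel = γmv, p_class = mv
Ratio = γ = 1/√(1 - 0.825²)
= 1/√(0.319375) = 1.769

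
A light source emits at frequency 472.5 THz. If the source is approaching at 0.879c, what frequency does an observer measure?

β = v/c = 0.879
(1+β)/(1-β) = 1.879/0.121 = 15.53
Doppler factor = √(15.53) = 3.941
f_obs = 472.5 × 3.941 = 1862 THz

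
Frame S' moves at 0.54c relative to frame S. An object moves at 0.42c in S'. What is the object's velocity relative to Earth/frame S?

u = (u' + v)/(1 + u'v/c²)
Numerator: 0.42 + 0.54 = 0.96
Denominator: 1 + 0.2268 = 1.2268
u = 0.96/1.2268 = 0.7825c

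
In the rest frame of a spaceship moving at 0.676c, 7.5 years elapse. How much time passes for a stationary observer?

Proper time Δt₀ = 7.5 years
γ = 1/√(1 - 0.676²) = 1.357
Δt = γΔt₀ = 1.357 × 7.5 = 10.18 years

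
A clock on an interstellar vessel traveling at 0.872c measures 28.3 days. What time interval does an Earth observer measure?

Proper time Δt₀ = 28.3 days
γ = 1/√(1 - 0.872²) = 2.0429
Δt = γΔt₀ = 2.0429 × 28.3 = 57.81 days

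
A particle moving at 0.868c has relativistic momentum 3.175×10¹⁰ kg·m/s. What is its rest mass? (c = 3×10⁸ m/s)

γ = 1/√(1 - 0.868²) = 2.014
v = 0.868 × 3×10⁸ = 2.604×10⁸ m/s
m = p/(γv) = 3.175×10¹⁰/(2.014 × 2.604×10⁸) = 60.54 kg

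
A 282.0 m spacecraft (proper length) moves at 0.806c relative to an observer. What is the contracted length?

Proper length L₀ = 282.0 m
γ = 1/√(1 - 0.806²) = 1.6894
L = L₀/γ = 282.0/1.6894 = 166.9 m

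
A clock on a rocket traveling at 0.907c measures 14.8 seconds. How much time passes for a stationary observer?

Proper time Δt₀ = 14.8 seconds
γ = 1/√(1 - 0.907²) = 2.3746
Δt = γΔt₀ = 2.3746 × 14.8 = 35.14 seconds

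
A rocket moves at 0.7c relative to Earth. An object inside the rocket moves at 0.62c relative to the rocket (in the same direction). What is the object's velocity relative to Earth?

u = (u' + v)/(1 + u'v/c²)
Numerator: 0.62 + 0.7 = 1.32
Denominator: 1 + 0.434 = 1.434
u = 1.32/1.434 = 0.9205c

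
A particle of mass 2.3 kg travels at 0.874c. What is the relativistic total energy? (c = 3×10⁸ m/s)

γ = 1/√(1 - 0.874²) = 2.058
mc² = 2.3 × (3×10⁸)² = 2.070×10¹⁷ J
E = γmc² = 2.058 × 2.070×10¹⁷ = 4.260×10¹⁷ J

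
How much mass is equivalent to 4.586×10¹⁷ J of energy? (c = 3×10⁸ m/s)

From E = mc², we get m = E/c²
c² = (3×10⁸)² = 9×10¹⁶ m²/s²
m = 4.586×10¹⁷ / 9×10¹⁶ = 5.096 kg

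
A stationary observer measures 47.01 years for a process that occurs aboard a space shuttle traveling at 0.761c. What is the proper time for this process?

Dilated time Δt = 47.01 years
γ = 1/√(1 - 0.761²) = 1.5414
Δt₀ = Δt/γ = 47.01/1.5414 = 30.50 years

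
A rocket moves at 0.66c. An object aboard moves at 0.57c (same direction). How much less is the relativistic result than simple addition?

Classical: u' + v = 0.57 + 0.66 = 1.23c
Relativistic: u = (0.57 + 0.66)/(1 + 0.3762) = 1.23/1.3762 = 0.8938c
Difference: 1.23 - 0.8938 = 0.3362c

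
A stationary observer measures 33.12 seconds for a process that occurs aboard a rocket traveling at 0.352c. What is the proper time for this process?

Dilated time Δt = 33.12 seconds
γ = 1/√(1 - 0.352²) = 1.0684
Δt₀ = Δt/γ = 33.12/1.0684 = 31.00 seconds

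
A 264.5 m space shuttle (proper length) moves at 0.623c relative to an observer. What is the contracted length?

Proper length L₀ = 264.5 m
γ = 1/√(1 - 0.623²) = 1.2784
L = L₀/γ = 264.5/1.2784 = 206.9 m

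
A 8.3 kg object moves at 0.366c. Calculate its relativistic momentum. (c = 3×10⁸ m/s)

γ = 1/√(1 - 0.366²) = 1.0746
v = 0.366 × 3×10⁸ = 1.098×10⁸ m/s
p = γmv = 1.0746 × 8.3 × 1.098×10⁸ = 9.793×10⁸ kg·m/s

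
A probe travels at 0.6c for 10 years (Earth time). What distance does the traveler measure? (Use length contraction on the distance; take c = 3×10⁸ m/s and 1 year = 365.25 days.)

Earth distance: d = v × t = 0.6c × 10 yr = 5.680×10¹⁶ m
γ = 1.250
d' = d/γ = 5.680×10¹⁶/1.250 = 4.544×10¹⁶ m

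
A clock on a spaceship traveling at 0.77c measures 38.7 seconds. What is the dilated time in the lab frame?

Proper time Δt₀ = 38.7 seconds
γ = 1/√(1 - 0.77²) = 1.5673
Δt = γΔt₀ = 1.5673 × 38.7 = 60.65 seconds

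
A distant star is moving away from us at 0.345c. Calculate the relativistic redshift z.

β = 0.345
(1+β)/(1-β) = 1.345/0.655 = 2.053
√(2.053) = 1.433
z = 1.433 - 1 = 0.4330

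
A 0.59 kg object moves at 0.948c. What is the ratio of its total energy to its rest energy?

E = γmc², E₀ = mc²
E/E₀ = γ = 1/√(1 - 0.948²) = 3.142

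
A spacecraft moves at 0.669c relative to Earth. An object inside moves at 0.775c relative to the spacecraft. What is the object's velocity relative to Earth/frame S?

u = (u' + v)/(1 + u'v/c²)
Numerator: 0.775 + 0.669 = 1.444
Denominator: 1 + 0.518475 = 1.518475
u = 1.444/1.518475 = 0.9510c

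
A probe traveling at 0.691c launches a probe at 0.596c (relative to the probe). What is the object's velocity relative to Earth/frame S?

u = (u' + v)/(1 + u'v/c²)
Numerator: 0.596 + 0.691 = 1.287
Denominator: 1 + 0.411836 = 1.411836
u = 1.287/1.411836 = 0.9116c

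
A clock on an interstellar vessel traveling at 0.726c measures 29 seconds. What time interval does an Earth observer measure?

Proper time Δt₀ = 29 seconds
γ = 1/√(1 - 0.726²) = 1.454
Δt = γΔt₀ = 1.454 × 29 = 42.17 seconds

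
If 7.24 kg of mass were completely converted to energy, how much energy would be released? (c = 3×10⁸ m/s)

Using E = mc²:
c² = (3×10⁸)² = 9×10¹⁶ m²/s²
E = 7.24 × 9×10¹⁶ = 6.516×10¹⁷ J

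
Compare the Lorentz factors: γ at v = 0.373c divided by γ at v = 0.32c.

γ₁ = 1/√(1 - 0.373²) = 1.078
γ₂ = 1/√(1 - 0.32²) = 1.056
γ₁/γ₂ = 1.078/1.056 = 1.021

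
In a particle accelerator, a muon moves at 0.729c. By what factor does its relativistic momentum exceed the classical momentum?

p_rel = γmv, p_class = mv
Ratio = γ = 1/√(1 - 0.729²)
= 1/√(0.468559) = 1.461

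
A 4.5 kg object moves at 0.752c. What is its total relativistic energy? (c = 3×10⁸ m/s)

γ = 1/√(1 - 0.752²) = 1.517
mc² = 4.5 × (3×10⁸)² = 4.050×10¹⁷ J
E = γmc² = 1.517 × 4.050×10¹⁷ = 6.144×10¹⁷ J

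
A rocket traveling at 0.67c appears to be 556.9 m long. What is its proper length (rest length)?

Contracted length L = 556.9 m
γ = 1/√(1 - 0.67²) = 1.3471
L₀ = γL = 1.3471 × 556.9 = 750.2 m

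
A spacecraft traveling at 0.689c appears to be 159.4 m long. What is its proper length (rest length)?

Contracted length L = 159.4 m
γ = 1/√(1 - 0.689²) = 1.3798
L₀ = γL = 1.3798 × 159.4 = 219.9 m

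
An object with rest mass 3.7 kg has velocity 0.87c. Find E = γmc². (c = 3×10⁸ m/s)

γ = 1/√(1 - 0.87²) = 2.0282
mc² = 3.7 × (3×10⁸)² = 3.330×10¹⁷ J
E = γmc² = 2.0282 × 3.330×10¹⁷ = 6.754×10¹⁷ J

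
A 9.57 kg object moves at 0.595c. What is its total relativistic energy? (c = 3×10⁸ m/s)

γ = 1/√(1 - 0.595²) = 1.2442
mc² = 9.57 × (3×10⁸)² = 8.613×10¹⁷ J
E = γmc² = 1.2442 × 8.613×10¹⁷ = 1.072×10¹⁸ J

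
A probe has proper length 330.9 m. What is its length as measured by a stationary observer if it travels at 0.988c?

Proper length L₀ = 330.9 m
γ = 1/√(1 - 0.988²) = 6.474
L = L₀/γ = 330.9/6.474 = 51.11 m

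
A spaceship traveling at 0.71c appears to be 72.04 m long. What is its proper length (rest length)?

Contracted length L = 72.04 m
γ = 1/√(1 - 0.71²) = 1.420
L₀ = γL = 1.420 × 72.04 = 102.3 m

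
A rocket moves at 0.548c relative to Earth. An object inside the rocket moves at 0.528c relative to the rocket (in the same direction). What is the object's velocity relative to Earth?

u = (u' + v)/(1 + u'v/c²)
Numerator: 0.528 + 0.548 = 1.076
Denominator: 1 + 0.289344 = 1.289344
u = 1.076/1.289344 = 0.8345c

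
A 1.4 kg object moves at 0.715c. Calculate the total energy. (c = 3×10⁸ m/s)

γ = 1/√(1 - 0.715²) = 1.430
mc² = 1.4 × (3×10⁸)² = 1.260×10¹⁷ J
E = γmc² = 1.430 × 1.260×10¹⁷ = 1.802×10¹⁷ J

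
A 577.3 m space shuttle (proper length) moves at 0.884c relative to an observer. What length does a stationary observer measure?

Proper length L₀ = 577.3 m
γ = 1/√(1 - 0.884²) = 2.139
L = L₀/γ = 577.3/2.139 = 269.9 m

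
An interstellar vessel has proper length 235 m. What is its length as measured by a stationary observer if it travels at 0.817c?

Proper length L₀ = 235 m
γ = 1/√(1 - 0.817²) = 1.734
L = L₀/γ = 235/1.734 = 135.5 m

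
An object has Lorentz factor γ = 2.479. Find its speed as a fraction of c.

From γ = 1/√(1 - v²/c²):
1/γ² = 1/2.479² = 0.1627
v²/c² = 1 - 0.1627 = 0.8373
v/c = √(0.8373) = 0.9150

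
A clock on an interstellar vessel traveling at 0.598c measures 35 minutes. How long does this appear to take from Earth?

Proper time Δt₀ = 35 minutes
γ = 1/√(1 - 0.598²) = 1.2477
Δt = γΔt₀ = 1.2477 × 35 = 43.67 minutes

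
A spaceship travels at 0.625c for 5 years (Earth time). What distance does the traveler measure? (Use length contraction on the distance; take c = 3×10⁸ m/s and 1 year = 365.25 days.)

Earth distance: d = v × t = 0.625c × 5 yr = 2.95853×10¹⁶ m
γ = 1.28103
d' = d/γ = 2.95853×10¹⁶/1.28103 = 2.309×10¹⁶ m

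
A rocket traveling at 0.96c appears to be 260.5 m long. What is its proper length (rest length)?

Contracted length L = 260.5 m
γ = 1/√(1 - 0.96²) = 3.57143
L₀ = γL = 3.57143 × 260.5 = 930.4 m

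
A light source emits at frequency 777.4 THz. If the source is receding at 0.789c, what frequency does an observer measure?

β = v/c = 0.789
(1-β)/(1+β) = 0.211/1.789 = 0.1179
Doppler factor = √(0.1179) = 0.3434
f_obs = 777.4 × 0.3434 = 267.0 THz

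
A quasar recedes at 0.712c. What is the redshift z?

β = 0.712
(1+β)/(1-β) = 1.712/0.288 = 5.944
√(5.944) = 2.438
z = 2.438 - 1 = 1.438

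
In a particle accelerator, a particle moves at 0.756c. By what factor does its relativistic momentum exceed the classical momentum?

p_rel = γmv, p_class = mv
Ratio = γ = 1/√(1 - 0.756²)
= 1/√(0.428464) = 1.528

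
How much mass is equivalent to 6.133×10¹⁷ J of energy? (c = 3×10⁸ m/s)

From E = mc², we get m = E/c²
c² = (3×10⁸)² = 9×10¹⁶ m²/s²
m = 6.133×10¹⁷ / 9×10¹⁶ = 6.814 kg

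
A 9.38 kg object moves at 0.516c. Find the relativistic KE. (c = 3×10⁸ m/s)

γ = 1/√(1 - 0.516²) = 1.1674
γ - 1 = 0.1674
KE = (γ-1)mc² = 0.1674 × 9.38 × (3×10⁸)² = 1.413×10¹⁷ J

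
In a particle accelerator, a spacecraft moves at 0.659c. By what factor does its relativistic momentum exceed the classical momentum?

p_rel = γmv, p_class = mv
Ratio = γ = 1/√(1 - 0.659²)
= 1/√(0.565719) = 1.330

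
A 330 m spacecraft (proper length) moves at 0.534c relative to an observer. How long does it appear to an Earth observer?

Proper length L₀ = 330 m
γ = 1/√(1 - 0.534²) = 1.183
L = L₀/γ = 330/1.183 = 279.0 m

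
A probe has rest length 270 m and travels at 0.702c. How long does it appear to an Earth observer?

Proper length L₀ = 270 m
γ = 1/√(1 - 0.702²) = 1.404
L = L₀/γ = 270/1.404 = 192.3 m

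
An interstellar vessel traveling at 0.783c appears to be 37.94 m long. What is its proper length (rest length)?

Contracted length L = 37.94 m
γ = 1/√(1 - 0.783²) = 1.60766
L₀ = γL = 1.60766 × 37.94 = 60.99 m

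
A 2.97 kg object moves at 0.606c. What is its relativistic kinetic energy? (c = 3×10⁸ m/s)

γ = 1/√(1 - 0.606²) = 1.25713
γ - 1 = 0.25713
KE = (γ-1)mc² = 0.25713 × 2.97 × (3×10⁸)² = 6.873×10¹⁶ J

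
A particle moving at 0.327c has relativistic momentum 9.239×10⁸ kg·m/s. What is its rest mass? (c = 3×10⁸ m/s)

γ = 1/√(1 - 0.327²) = 1.0582
v = 0.327 × 3×10⁸ = 9.810×10⁷ m/s
m = p/(γv) = 9.239×10⁸/(1.0582 × 9.810×10⁷) = 8.900 kg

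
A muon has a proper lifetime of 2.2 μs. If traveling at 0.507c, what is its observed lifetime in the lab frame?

Proper lifetime τ₀ = 2.2 μs
γ = 1/√(1 - 0.507²) = 1.160
τ = γτ₀ = 1.160 × 2.2 μs = 2.552 μs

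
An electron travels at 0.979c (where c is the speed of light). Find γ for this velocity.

v/c = 0.979, so (v/c)² = 0.958441
1 - (v/c)² = 0.041559
γ = 1/√(0.041559) = 4.905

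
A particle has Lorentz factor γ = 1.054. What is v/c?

From γ = 1/√(1 - v²/c²):
1/γ² = 1/1.054² = 0.90016
v²/c² = 1 - 0.90016 = 0.09984
v/c = √(0.09984) = 0.3160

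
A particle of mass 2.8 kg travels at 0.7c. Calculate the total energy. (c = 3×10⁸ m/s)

γ = 1/√(1 - 0.7²) = 1.4003
mc² = 2.8 × (3×10⁸)² = 2.520×10¹⁷ J
E = γmc² = 1.4003 × 2.520×10¹⁷ = 3.529×10¹⁷ J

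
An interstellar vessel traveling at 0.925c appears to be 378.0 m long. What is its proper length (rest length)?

Contracted length L = 378.0 m
γ = 1/√(1 - 0.925²) = 2.6318
L₀ = γL = 2.6318 × 378.0 = 994.8 m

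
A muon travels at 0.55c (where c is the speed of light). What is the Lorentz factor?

v/c = 0.55, so (v/c)² = 0.3025
1 - (v/c)² = 0.6975
γ = 1/√(0.6975) = 1.197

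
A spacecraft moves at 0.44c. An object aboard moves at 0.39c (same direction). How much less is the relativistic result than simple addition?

Classical: u' + v = 0.39 + 0.44 = 0.83c
Relativistic: u = (0.39 + 0.44)/(1 + 0.1716) = 0.83/1.1716 = 0.7084c
Difference: 0.83 - 0.7084 = 0.1216c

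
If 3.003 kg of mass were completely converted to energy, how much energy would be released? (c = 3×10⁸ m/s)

Using E = mc²:
c² = (3×10⁸)² = 9×10¹⁶ m²/s²
E = 3.003 × 9×10¹⁶ = 2.703×10¹⁷ J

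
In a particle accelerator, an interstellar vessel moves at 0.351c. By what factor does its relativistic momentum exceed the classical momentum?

p_rel = γmv, p_class = mv
Ratio = γ = 1/√(1 - 0.351²)
= 1/√(0.876799) = 1.068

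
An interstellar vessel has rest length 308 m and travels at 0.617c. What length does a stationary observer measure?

Proper length L₀ = 308 m
γ = 1/√(1 - 0.617²) = 1.2707
L = L₀/γ = 308/1.2707 = 242.4 m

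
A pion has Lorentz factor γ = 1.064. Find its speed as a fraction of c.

From γ = 1/√(1 - v²/c²):
1/γ² = 1/1.064² = 0.8833
v²/c² = 1 - 0.8833 = 0.1167
v/c = √(0.1167) = 0.3416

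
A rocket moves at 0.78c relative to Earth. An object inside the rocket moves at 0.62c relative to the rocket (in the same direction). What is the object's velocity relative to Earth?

u = (u' + v)/(1 + u'v/c²)
Numerator: 0.62 + 0.78 = 1.4
Denominator: 1 + 0.4836 = 1.4836
u = 1.4/1.4836 = 0.9437c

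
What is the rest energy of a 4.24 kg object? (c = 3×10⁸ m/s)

c² = (3×10⁸)² = 9.000×10¹⁶ m²/s²
E₀ = mc² = 4.24 × 9.000×10¹⁶ = 3.816×10¹⁷ J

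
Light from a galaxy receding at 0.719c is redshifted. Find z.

β = 0.719
(1+β)/(1-β) = 1.719/0.281 = 6.117
√(6.117) = 2.473
z = 2.473 - 1 = 1.473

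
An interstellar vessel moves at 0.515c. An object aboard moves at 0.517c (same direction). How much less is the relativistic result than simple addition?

Classical: u' + v = 0.517 + 0.515 = 1.032c
Relativistic: u = (0.517 + 0.515)/(1 + 0.266255) = 1.032/1.266255 = 0.8150c
Difference: 1.032 - 0.8150 = 0.2170c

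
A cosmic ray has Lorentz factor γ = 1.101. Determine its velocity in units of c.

From γ = 1/√(1 - v²/c²):
1/γ² = 1/1.101² = 0.8249
v²/c² = 1 - 0.8249 = 0.1751
v/c = √(0.1751) = 0.4184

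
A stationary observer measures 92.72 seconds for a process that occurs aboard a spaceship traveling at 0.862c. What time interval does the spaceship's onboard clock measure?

Dilated time Δt = 92.72 seconds
γ = 1/√(1 - 0.862²) = 1.9727
Δt₀ = Δt/γ = 92.72/1.9727 = 47.00 seconds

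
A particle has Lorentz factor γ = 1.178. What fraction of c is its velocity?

From γ = 1/√(1 - v²/c²):
1/γ² = 1/1.178² = 0.7206
v²/c² = 1 - 0.7206 = 0.2794
v/c = √(0.2794) = 0.5286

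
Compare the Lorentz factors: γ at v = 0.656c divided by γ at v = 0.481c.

γ₁ = 1/√(1 - 0.656²) = 1.3249
γ₂ = 1/√(1 - 0.481²) = 1.1406
γ₁/γ₂ = 1.3249/1.1406 = 1.162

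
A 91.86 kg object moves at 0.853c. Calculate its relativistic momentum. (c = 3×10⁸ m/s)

γ = 1/√(1 - 0.853²) = 1.916
v = 0.853 × 3×10⁸ = 2.559×10⁸ m/s
p = γmv = 1.916 × 91.86 × 2.559×10⁸ = 4.504×10¹⁰ kg·m/s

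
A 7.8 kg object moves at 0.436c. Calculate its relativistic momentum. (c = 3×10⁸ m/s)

γ = 1/√(1 - 0.436²) = 1.1112
v = 0.436 × 3×10⁸ = 1.308×10⁸ m/s
p = γmv = 1.1112 × 7.8 × 1.308×10⁸ = 1.134×10⁹ kg·m/s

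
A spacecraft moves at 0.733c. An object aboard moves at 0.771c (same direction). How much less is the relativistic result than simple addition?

Classical: u' + v = 0.771 + 0.733 = 1.504c
Relativistic: u = (0.771 + 0.733)/(1 + 0.565143) = 1.504/1.565143 = 0.9609c
Difference: 1.504 - 0.9609 = 0.5431c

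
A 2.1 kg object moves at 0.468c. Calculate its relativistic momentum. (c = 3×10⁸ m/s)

γ = 1/√(1 - 0.468²) = 1.1316
v = 0.468 × 3×10⁸ = 1.404×10⁸ m/s
p = γmv = 1.1316 × 2.1 × 1.404×10⁸ = 3.336×10⁸ kg·m/s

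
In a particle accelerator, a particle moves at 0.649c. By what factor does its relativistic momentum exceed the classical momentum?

p_rel = γmv, p_class = mv
Ratio = γ = 1/√(1 - 0.649²)
= 1/√(0.578799) = 1.314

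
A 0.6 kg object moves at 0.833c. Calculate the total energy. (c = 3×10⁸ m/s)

γ = 1/√(1 - 0.833²) = 1.8074
mc² = 0.6 × (3×10⁸)² = 5.400×10¹⁶ J
E = γmc² = 1.8074 × 5.400×10¹⁶ = 9.760×10¹⁶ J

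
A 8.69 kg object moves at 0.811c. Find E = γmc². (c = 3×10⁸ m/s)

γ = 1/√(1 - 0.811²) = 1.709
mc² = 8.69 × (3×10⁸)² = 7.821×10¹⁷ J
E = γmc² = 1.709 × 7.821×10¹⁷ = 1.337×10¹⁸ J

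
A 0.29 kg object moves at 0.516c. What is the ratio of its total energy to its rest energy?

E = γmc², E₀ = mc²
E/E₀ = γ = 1/√(1 - 0.516²) = 1.167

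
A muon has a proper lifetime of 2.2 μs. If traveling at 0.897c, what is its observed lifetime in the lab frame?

Proper lifetime τ₀ = 2.2 μs
γ = 1/√(1 - 0.897²) = 2.2623
τ = γτ₀ = 2.2623 × 2.2 μs = 4.977 μs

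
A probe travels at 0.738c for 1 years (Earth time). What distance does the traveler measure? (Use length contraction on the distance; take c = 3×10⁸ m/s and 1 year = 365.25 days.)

Earth distance: d = v × t = 0.738c × 1 yr = 6.987×10¹⁵ m
γ = 1.482
d' = d/γ = 6.987×10¹⁵/1.482 = 4.715×10¹⁵ m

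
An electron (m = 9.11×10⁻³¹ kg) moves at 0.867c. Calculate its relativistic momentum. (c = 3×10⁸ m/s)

γ = 1/√(1 - 0.867²) = 2.0068
v = 0.867 × 3×10⁸ = 2.601×10⁸ m/s
p = γmv = 2.0068 × 9.11×10⁻³¹ × 2.601×10⁸ = 4.755×10⁻²² kg·m/s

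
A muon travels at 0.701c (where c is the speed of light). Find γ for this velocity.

v/c = 0.701, so (v/c)² = 0.491401
1 - (v/c)² = 0.508599
γ = 1/√(0.508599) = 1.402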